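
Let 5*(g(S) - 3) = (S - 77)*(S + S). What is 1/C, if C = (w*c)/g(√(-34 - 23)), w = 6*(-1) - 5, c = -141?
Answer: -3/235 - 14*I*√57/705 ≈ -0.012766 - 0.14993*I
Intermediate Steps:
w = -11 (w = -6 - 5 = -11)
g(S) = 3 + 2*S*(-77 + S)/5 (g(S) = 3 + ((S - 77)*(S + S))/5 = 3 + ((-77 + S)*(2*S))/5 = 3 + (2*S*(-77 + S))/5 = 3 + 2*S*(-77 + S)/5)
C = 1551/(-99/5 - 154*I*√57/5) (C = (-11*(-141))/(3 - 154*√(-34 - 23)/5 + 2*(√(-34 - 23))²/5) = 1551/(3 - 154*I*√57/5 + 2*(√(-57))²/5) = 1551/(3 - 154*I*√57/5 + 2*(I*√57)²/5) = 1551/(3 - 154*I*√57/5 + (⅖)*(-57)) = 1551/(3 - 154*I*√57/5 - 114/5) = 1551/(-99/5 - 154*I*√57/5) ≈ -0.56385 + 6.622*I)
1/C = 1/(-2115/3751 + 3290*I*√57/3751)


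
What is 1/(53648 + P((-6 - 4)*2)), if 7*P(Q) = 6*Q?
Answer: 7/375416 ≈ 1.8646e-5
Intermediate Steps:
P(Q) = 6*Q/7 (P(Q) = (6*Q)/7 = 6*Q/7)
1/(53648 + P((-6 - 4)*2)) = 1/(53648 + 6*((-6 - 4)*2)/7) = 1/(53648 + 6*(-10*2)/7) = 1/(53648 + (6/7)*(-20)) = 1/(53648 - 120/7) = 1/(375416/7) = 7/375416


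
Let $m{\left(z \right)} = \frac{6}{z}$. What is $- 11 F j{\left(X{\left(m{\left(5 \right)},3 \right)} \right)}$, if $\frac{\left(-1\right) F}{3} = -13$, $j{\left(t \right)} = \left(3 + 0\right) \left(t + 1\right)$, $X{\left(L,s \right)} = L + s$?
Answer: $- \frac{33462}{5} \approx -6692.4$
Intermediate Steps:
$j{\left(t \right)} = 3 + 3 t$ ($j{\left(t \right)} = 3 \left(1 + t\right) = 3 + 3 t$)
$F = 39$ ($F = \left(-3\right) \left(-13\right) = 39$)
$- 11 F j{\left(X{\left(m{\left(5 \right)},3 \right)} \right)} = \left(-11\right) 39 \left(3 + 3 \left(\frac{6}{5} + 3\right)\right) = - 429 \left(3 + 3 \left(6 \cdot \frac{1}{5} + 3\right)\right) = - 429 \left(3 + 3 \left(\frac{6}{5} + 3\right)\right) = - 429 \left(3 + 3 \cdot \frac{21}{5}\right) = - 429 \left(3 + \frac{63}{5}\right) = \left(-429\right) \frac{78}{5} = - \frac{33462}{5}$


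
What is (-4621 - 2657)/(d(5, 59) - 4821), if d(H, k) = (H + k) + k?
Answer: 1213/783 ≈ 1.5492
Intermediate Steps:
d(H, k) = H + 2*k
(-4621 - 2657)/(d(5, 59) - 4821) = (-4621 - 2657)/((5 + 2*59) - 4821) = -7278/((5 + 118) - 4821) = -7278/(123 - 4821) = -7278/(-4698) = -7278*(-1/4698) = 1213/783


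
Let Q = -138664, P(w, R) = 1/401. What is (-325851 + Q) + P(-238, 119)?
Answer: -186270514/401 ≈ -4.6452e+5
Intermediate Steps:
P(w, R) = 1/401
(-325851 + Q) + P(-238, 119) = (-325851 - 138664) + 1/401 = -464515 + 1/401 = -186270514/401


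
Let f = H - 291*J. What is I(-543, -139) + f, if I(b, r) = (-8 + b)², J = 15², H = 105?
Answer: 238231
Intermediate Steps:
J = 225
f = -65370 (f = 105 - 291*225 = 105 - 65475 = -65370)
I(-543, -139) + f = (-8 - 543)² - 65370 = (-551)² - 65370 = 303601 - 65370 = 238231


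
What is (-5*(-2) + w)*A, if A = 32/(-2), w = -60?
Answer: 800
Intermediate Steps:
A = -16 (A = 32*(-½) = -16)
(-5*(-2) + w)*A = (-5*(-2) - 60)*(-16) = (10 - 60)*(-16) = -50*(-16) = 800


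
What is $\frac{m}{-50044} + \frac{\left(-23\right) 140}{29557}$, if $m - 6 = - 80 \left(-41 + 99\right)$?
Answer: $- \frac{12087271}{739575254} \approx -0.016344$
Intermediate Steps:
$m = -4634$ ($m = 6 - 80 \left(-41 + 99\right) = 6 - 4640 = -4634$)
$\frac{m}{-50044} + \frac{\left(-23\right) 140}{29557} = - \frac{4634}{-50044} + \frac{\left(-23\right) 140}{29557} = \left(-4634\right) \left(- \frac{1}{50044}\right) - \frac{3220}{29557} = \frac{2317}{25022} - \frac{3220}{29557} = - \frac{12087271}{739575254}$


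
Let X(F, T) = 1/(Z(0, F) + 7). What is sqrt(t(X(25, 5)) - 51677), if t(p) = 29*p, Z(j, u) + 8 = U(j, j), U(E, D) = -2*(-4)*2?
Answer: 11*I*sqrt(96090)/15 ≈ 227.32*I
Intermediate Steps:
U(E, D) = 16 (U(E, D) = 8*2 = 16)
Z(j, u) = 8 (Z(j, u) = -8 + 16 = 8)
X(F, T) = 1/15 (X(F, T) = 1/(8 + 7) = 1/15)
sqrt(t(X(25, 5)) - 51677) = sqrt(29*(1/15) - 51677) = sqrt(29/15 - 51677) = sqrt(-775126/15) = 11*I*sqrt(96090)/15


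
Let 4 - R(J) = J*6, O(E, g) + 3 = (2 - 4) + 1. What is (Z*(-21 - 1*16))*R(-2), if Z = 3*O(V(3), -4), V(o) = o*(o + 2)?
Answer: 7104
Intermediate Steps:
V(o) = o*(2 + o)
O(E, g) = -4 (O(E, g) = -3 + ((2 - 4) + 1) = -3 + (-2 + 1) = -3 - 1 = -4)
Z = -12 (Z = 3*(-4) = -12)
R(J) = 4 - 6*J (R(J) = 4 - J*6 = 4 - 6*J)
(Z*(-21 - 1*16))*R(-2) = (-12*(-21 - 1*16))*(4 - 6*(-2)) = (-12*(-21 - 16))*(4 + 12) = -12*(-37)*16 = 444*16 = 7104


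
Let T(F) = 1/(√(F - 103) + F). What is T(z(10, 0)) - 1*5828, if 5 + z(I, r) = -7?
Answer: -1509464/259 - I*√115/259 ≈ -5828.0 - 0.041405*I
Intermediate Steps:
z(I, r) = -12 (z(I, r) = -5 - 7 = -12)
T(F) = 1/(F + √(-103 + F)) (T(F) = 1/(√(-103 + F) + F) = 1/(F + √(-103 + F)))
T(z(10, 0)) - 1*5828 = 1/(-12 + √(-103 - 12)) - 1*5828 = 1/(-12 + √(-115)) - 5828 = 1/(-12 + I*√115) - 5828 = -5828 + 1/(-12 + I*√115)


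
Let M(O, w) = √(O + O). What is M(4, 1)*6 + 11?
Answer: 11 + 12*√2 ≈ 27.971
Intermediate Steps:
M(O, w) = √2*√O (M(O, w) = √(2*O) = √2*√O)
M(4, 1)*6 + 11 = (√2*√4)*6 + 11 = (√2*2)*6 + 11 = (2*√2)*6 + 11 = 12*√2 + 11 = 11 + 12*√2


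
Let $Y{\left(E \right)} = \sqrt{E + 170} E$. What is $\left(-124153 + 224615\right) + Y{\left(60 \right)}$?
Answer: $100462 + 60 \sqrt{230} \approx 1.0137 \cdot 10^{5}$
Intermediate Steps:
$Y{\left(E \right)} = E \sqrt{170 + E}$ ($Y{\left(E \right)} = \sqrt{170 + E} E = E \sqrt{170 + E}$)
$\left(-124153 + 224615\right) + Y{\left(60 \right)} = \left(-124153 + 224615\right) + 60 \sqrt{170 + 60} = 100462 + 60 \sqrt{230}$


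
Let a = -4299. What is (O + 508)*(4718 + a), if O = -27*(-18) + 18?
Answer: 424028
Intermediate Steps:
O = 504 (O = 486 + 18 = 504)
(O + 508)*(4718 + a) = (504 + 508)*(4718 - 4299) = 1012*419 = 424028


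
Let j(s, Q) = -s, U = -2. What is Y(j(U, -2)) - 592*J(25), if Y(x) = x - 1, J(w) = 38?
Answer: -22495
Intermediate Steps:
Y(x) = -1 + x
Y(j(U, -2)) - 592*J(25) = (-1 - 1*(-2)) - 592*38 = (-1 + 2) - 22496 = 1 - 22496 = -22495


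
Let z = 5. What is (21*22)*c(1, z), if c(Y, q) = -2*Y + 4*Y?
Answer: 924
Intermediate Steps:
c(Y, q) = 2*Y
(21*22)*c(1, z) = (21*22)*(2*1) = 462*2 = 924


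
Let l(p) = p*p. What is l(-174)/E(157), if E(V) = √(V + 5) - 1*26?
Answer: -393588/257 - 136242*√2/257 ≈ -2281.2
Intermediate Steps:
l(p) = p²
E(V) = -26 + √(5 + V) (E(V) = √(5 + V) - 26 = -26 + √(5 + V))
l(-174)/E(157) = (-174)²/(-26 + √(5 + 157)) = 30276/(-26 + √162) = 30276/(-26 + 9*√2)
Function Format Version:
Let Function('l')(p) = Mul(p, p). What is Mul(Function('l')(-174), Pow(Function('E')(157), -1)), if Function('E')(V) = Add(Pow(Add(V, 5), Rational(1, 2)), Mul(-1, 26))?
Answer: Add(Rational(-393588, 257), Mul(Rational(-136242, 257), Pow(2, Rational(1, 2)))) ≈ -2281.2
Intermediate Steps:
Function('l')(p) = Pow(p, 2)
Function('E')(V) = Add(-26, Pow(Add(5, V), Rational(1, 2))) (Function('E')(V) = Add(Pow(Add(5, V), Rational(1, 2)), -26) = Add(-26, Pow(Add(5, V), Rational(1, 2))))
Mul(Function('l')(-174), Pow(Function('E')(157), -1)) = Mul(Pow(-174, 2), Pow(Add(-26, Pow(Add(5, 157), Rational(1, 2))), -1)) = Mul(30276, Pow(Add(-26, Pow(162, Rational(1, 2))), -1)) = Mul(30276, Pow(Add(-26, Mul(9, Pow(2, Rational(1, 2)))), -1))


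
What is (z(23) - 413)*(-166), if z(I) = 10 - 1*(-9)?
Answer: 65404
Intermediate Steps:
z(I) = 19 (z(I) = 10 + 9 = 19)
(z(23) - 413)*(-166) = (19 - 413)*(-166) = -394*(-166) = 65404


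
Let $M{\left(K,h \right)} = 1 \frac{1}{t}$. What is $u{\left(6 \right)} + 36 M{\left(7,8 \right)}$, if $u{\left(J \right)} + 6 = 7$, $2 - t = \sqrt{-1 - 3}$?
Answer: $10 + 9 i \approx 10.0 + 9.0 i$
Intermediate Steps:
$t = 2 - 2 i$ ($t = 2 - \sqrt{-1 - 3} = 2 - \sqrt{-4} = 2 - 2 i \approx 2.0 - 2.0 i$)
$M{\left(K,h \right)} = \frac{2 + 2 i}{8}$ ($M{\left(K,h \right)} = 1 \frac{1}{2 - 2 i} = 1 \frac{2 + 2 i}{8} = \frac{2 + 2 i}{8}$)
$u{\left(J \right)} = 1$ ($u{\left(J \right)} = -6 + 7 = 1$)
$u{\left(6 \right)} + 36 M{\left(7,8 \right)} = 1 + 36 \left(\frac{1}{4} + \frac{i}{4}\right) = 1 + \left(9 + 9 i\right) = 10 + 9 i$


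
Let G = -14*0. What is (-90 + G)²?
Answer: 8100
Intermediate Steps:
G = 0
(-90 + G)² = (-90 + 0)² = (-90)² = 8100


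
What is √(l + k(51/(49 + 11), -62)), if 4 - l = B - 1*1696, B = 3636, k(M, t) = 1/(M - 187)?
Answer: 2*I*√6708611451/3723 ≈ 44.0*I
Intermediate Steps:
k(M, t) = 1/(-187 + M)
l = -1936 (l = 4 - (3636 - 1*1696) = 4 - (3636 - 1696) = 4 - 1*1940 = 4 - 1940 = -1936)
√(l + k(51/(49 + 11), -62)) = √(-1936 + 1/(-187 + 51/(49 + 11))) = √(-1936 + 1/(-187 + 51/60)) = √(-1936 + 1/(-187 + 51*(1/60))) = √(-1936 + 1/(-187 + 17/20)) = √(-1936 + 1/(-3723/20)) = √(-1936 - 20/3723) = √(-7207748/3723) = 2*I*√6708611451/3723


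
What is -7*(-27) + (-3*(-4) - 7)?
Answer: 194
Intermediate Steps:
-7*(-27) + (-3*(-4) - 7) = 189 + (12 - 7) = 189 + 5 = 194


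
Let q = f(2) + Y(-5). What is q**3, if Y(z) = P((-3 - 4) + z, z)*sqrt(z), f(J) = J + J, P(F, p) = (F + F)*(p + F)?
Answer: -9987776 - 339566976*I*sqrt(5) ≈ -9.9878e+6 - 7.5929e+8*I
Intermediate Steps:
P(F, p) = 2*F*(F + p) (P(F, p) = (2*F)*(F + p) = 2*F*(F + p))
f(J) = 2*J
Y(z) = 2*sqrt(z)*(-7 + z)*(-7 + 2*z) (Y(z) = (2*((-3 - 4) + z)*(((-3 - 4) + z) + z))*sqrt(z) = (2*(-7 + z)*((-7 + z) + z))*sqrt(z) = (2*(-7 + z)*(-7 + 2*z))*sqrt(z) = 2*sqrt(z)*(-7 + z)*(-7 + 2*z))
q = 4 + 408*I*sqrt(5) (q = 2*2 + 2*sqrt(-5)*(-7 - 5)*(-7 + 2*(-5)) = 4 + 2*(I*sqrt(5))*(-12)*(-7 - 10) = 4 + 2*(I*sqrt(5))*(-12)*(-17) = 4 + 408*I*sqrt(5) ≈ 4.0 + 912.32*I)
q**3 = (4 + 408*I*sqrt(5))**3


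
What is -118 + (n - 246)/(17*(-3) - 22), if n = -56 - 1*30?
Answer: -8282/73 ≈ -113.45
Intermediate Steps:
n = -86 (n = -56 - 30 = -86)
-118 + (n - 246)/(17*(-3) - 22) = -118 + (-86 - 246)/(17*(-3) - 22) = -118 - 332/(-51 - 22) = -118 - 332/(-73) = -118 - 332*(-1/73) = -118 + 332/73 = -8282/73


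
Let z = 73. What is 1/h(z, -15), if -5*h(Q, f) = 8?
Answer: -5/8 ≈ -0.62500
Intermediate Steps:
h(Q, f) = -8/5 (h(Q, f) = -⅕*8 = -8/5)
1/h(z, -15) = 1/(-8/5) = -5/8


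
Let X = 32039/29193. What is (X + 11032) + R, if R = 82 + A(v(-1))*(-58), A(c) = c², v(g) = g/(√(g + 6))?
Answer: 1620722011/145965 ≈ 11104.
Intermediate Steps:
X = 32039/29193 (X = 32039*(1/29193) = 32039/29193 ≈ 1.0975)
v(g) = g/√(6 + g) (v(g) = g/(√(6 + g)) = g/√(6 + g))
R = 352/5 (R = 82 + (-1/√(6 - 1))²*(-58) = 82 + (-1/√5)²*(-58) = 82 + (-√5/5)²*(-58) = 82 + (⅕)*(-58) = 82 - 58/5 = 352/5 ≈ 70.400)
(X + 11032) + R = (32039/29193 + 11032) + 352/5 = 322089215/29193 + 352/5 = 1620722011/145965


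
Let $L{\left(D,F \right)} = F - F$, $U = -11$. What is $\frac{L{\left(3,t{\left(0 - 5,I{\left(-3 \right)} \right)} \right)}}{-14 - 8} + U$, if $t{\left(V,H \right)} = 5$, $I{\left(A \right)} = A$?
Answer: $-11$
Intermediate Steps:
$L{\left(D,F \right)} = 0$
$\frac{L{\left(3,t{\left(0 - 5,I{\left(-3 \right)} \right)} \right)}}{-14 - 8} + U = \frac{0}{-14 - 8} - 11 = \frac{0}{-22} - 11 = 0 \left(- \frac{1}{22}\right) - 11 = 0 - 11 = -11$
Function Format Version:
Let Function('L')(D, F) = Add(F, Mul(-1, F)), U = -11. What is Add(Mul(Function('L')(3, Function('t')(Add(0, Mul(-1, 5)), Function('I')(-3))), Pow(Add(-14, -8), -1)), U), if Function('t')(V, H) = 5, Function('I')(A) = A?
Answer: -11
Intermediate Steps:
Function('L')(D, F) = 0
Add(Mul(Function('L')(3, Function('t')(Add(0, Mul(-1, 5)), Function('I')(-3))), Pow(Add(-14, -8), -1)), U) = Add(Mul(0, Pow(Add(-14, -8), -1)), -11) = Add(Mul(0, Pow(-22, -1)), -11) = Add(Mul(0, Rational(-1, 22)), -11) = Add(0, -11) = -11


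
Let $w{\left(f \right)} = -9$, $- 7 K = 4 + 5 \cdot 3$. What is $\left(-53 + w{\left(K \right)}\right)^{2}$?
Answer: $3844$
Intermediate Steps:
$K = - \frac{19}{7}$ ($K = - \frac{4 + 5 \cdot 3}{7} = - \frac{4 + 15}{7} = \left(- \frac{1}{7}\right) 19 = - \frac{19}{7} \approx -2.7143$)
$\left(-53 + w{\left(K \right)}\right)^{2} = \left(-53 - 9\right)^{2} = \left(-62\right)^{2} = 3844$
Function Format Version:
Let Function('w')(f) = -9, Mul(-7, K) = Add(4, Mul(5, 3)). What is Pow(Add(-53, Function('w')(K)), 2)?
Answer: 3844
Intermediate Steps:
K = Rational(-19, 7) (K = Mul(Rational(-1, 7), Add(4, Mul(5, 3))) = Mul(Rational(-1, 7), Add(4, 15)) = Mul(Rational(-1, 7), 19) = Rational(-19, 7) ≈ -2.7143)
Pow(Add(-53, Function('w')(K)), 2) = Pow(Add(-53, -9), 2) = Pow(-62, 2) = 3844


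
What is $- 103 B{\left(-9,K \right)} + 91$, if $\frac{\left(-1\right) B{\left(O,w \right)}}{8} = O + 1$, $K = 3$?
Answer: $-6501$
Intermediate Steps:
$B{\left(O,w \right)} = -8 - 8 O$ ($B{\left(O,w \right)} = - 8 \left(O + 1\right) = - 8 \left(1 + O\right) = -8 - 8 O$)
$- 103 B{\left(-9,K \right)} + 91 = - 103 \left(-8 - -72\right) + 91 = - 103 \left(-8 + 72\right) + 91 = \left(-103\right) 64 + 91 = -6592 + 91 = -6501$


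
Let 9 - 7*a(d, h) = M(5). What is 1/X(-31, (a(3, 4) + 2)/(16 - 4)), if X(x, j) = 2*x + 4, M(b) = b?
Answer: -1/58 ≈ -0.017241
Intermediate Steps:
a(d, h) = 4/7 (a(d, h) = 9/7 - ⅐*5 = 9/7 - 5/7 = 4/7)
X(x, j) = 4 + 2*x
1/X(-31, (a(3, 4) + 2)/(16 - 4)) = 1/(4 + 2*(-31)) = 1/(4 - 62) = 1/(-58) = -1/58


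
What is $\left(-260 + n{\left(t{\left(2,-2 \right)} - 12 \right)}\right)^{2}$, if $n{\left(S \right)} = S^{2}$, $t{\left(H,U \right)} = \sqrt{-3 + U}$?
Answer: $11761 + 5808 i \sqrt{5} \approx 11761.0 + 12987.0 i$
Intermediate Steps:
$\left(-260 + n{\left(t{\left(2,-2 \right)} - 12 \right)}\right)^{2} = \left(-260 + \left(\sqrt{-3 - 2} - 12\right)^{2}\right)^{2} = \left(-260 + \left(\sqrt{-5} - 12\right)^{2}\right)^{2} = \left(-260 + \left(i \sqrt{5} - 12\right)^{2}\right)^{2} = \left(-260 + \left(-12 + i \sqrt{5}\right)^{2}\right)^{2}$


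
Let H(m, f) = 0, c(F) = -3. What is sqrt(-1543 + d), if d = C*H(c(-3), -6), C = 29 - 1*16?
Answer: I*sqrt(1543) ≈ 39.281*I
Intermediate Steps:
C = 13 (C = 29 - 16 = 13)
d = 0 (d = 13*0 = 0)
sqrt(-1543 + d) = sqrt(-1543 + 0) = sqrt(-1543) = I*sqrt(1543)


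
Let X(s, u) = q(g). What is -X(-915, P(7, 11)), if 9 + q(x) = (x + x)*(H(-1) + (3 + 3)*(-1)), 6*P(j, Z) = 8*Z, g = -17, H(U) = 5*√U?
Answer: -195 + 170*I ≈ -195.0 + 170.0*I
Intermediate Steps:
P(j, Z) = 4*Z/3 (P(j, Z) = (8*Z)/6 = 4*Z/3)
q(x) = -9 + 2*x*(-6 + 5*I) (q(x) = -9 + (x + x)*(5*√(-1) + (3 + 3)*(-1)) = -9 + (2*x)*(5*I + 6*(-1)) = -9 + (2*x)*(5*I - 6) = -9 + (2*x)*(-6 + 5*I) = -9 + 2*x*(-6 + 5*I))
X(s, u) = 195 - 170*I (X(s, u) = -9 - 17*(-12 + 10*I) = -9 + (204 - 170*I) = 195 - 170*I)
-X(-915, P(7, 11)) = -(195 - 170*I) = -195 + 170*I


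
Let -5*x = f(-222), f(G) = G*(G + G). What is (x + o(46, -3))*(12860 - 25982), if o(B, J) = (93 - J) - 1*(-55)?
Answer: 1283502186/5 ≈ 2.5670e+8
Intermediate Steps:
f(G) = 2*G**2 (f(G) = G*(2*G) = 2*G**2)
x = -98568/5 (x = -2*(-222)**2/5 = -2*49284/5 = -1/5*98568 = -98568/5 ≈ -19714.)
o(B, J) = 148 - J (o(B, J) = (93 - J) + 55 = 148 - J)
(x + o(46, -3))*(12860 - 25982) = (-98568/5 + (148 - 1*(-3)))*(12860 - 25982) = (-98568/5 + (148 + 3))*(-13122) = (-98568/5 + 151)*(-13122) = -97813/5*(-13122) = 1283502186/5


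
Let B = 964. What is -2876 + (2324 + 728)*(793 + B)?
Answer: 5359488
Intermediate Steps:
-2876 + (2324 + 728)*(793 + B) = -2876 + (2324 + 728)*(793 + 964) = -2876 + 3052*1757 = -2876 + 5362364 = 5359488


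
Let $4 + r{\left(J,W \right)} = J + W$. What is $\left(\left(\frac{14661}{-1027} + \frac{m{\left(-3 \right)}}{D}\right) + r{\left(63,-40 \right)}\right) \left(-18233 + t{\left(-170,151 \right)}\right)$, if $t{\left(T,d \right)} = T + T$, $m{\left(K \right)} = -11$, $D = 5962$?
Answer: $- \frac{48823903761}{556634} \approx -87713.0$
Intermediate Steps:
$r{\left(J,W \right)} = -4 + J + W$ ($r{\left(J,W \right)} = -4 + \left(J + W\right) = -4 + J + W$)
$t{\left(T,d \right)} = 2 T$
$\left(\left(\frac{14661}{-1027} + \frac{m{\left(-3 \right)}}{D}\right) + r{\left(63,-40 \right)}\right) \left(-18233 + t{\left(-170,151 \right)}\right) = \left(\left(\frac{14661}{-1027} - \frac{11}{5962}\right) - -19\right) \left(-18233 + 2 \left(-170\right)\right) = \left(\left(14661 \left(- \frac{1}{1027}\right) - \frac{1}{542}\right) + 19\right) \left(-18233 - 340\right) = \left(\left(- \frac{14661}{1027} - \frac{1}{542}\right) + 19\right) \left(-18573\right) = \left(- \frac{7947289}{556634} + 19\right) \left(-18573\right) = \frac{2628757}{556634} \left(-18573\right) = - \frac{48823903761}{556634}$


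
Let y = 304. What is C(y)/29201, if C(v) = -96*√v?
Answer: -384*√19/29201 ≈ -0.057321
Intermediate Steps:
C(y)/29201 = -384*√19/29201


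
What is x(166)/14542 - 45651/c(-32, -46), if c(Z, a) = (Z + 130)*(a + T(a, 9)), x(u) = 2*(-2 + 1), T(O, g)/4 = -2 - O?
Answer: -331941161/92632540 ≈ -3.5834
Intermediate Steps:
T(O, g) = -8 - 4*O (T(O, g) = 4*(-2 - O) = -8 - 4*O)
x(u) = -2 (x(u) = 2*(-1) = -2)
c(Z, a) = (-8 - 3*a)*(130 + Z) (c(Z, a) = (Z + 130)*(a + (-8 - 4*a)) = (130 + Z)*(-8 - 3*a) = (-8 - 3*a)*(130 + Z))
x(166)/14542 - 45651/c(-32, -46) = -2/14542 - 45651/(-1040 - 390*(-46) - 32*(-46) - 4*(-32)*(2 - 46)) = -2*1/14542 - 45651/(-1040 + 17940 + 1472 - 4*(-32)*(-44)) = -1/7271 - 45651/(-1040 + 17940 + 1472 - 5632) = -1/7271 - 45651/12740 = -331941161/92632540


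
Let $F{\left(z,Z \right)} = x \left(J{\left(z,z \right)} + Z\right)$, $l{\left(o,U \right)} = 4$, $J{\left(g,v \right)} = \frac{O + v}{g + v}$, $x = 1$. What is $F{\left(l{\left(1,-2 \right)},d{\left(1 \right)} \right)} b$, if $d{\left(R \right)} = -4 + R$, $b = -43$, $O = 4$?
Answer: $86$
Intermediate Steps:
$J{\left(g,v \right)} = \frac{4 + v}{g + v}$
$F{\left(z,Z \right)} = Z + \frac{4 + z}{2 z}$ ($F{\left(z,Z \right)} = 1 \left(\frac{4 + z}{z + z} + Z\right) = 1 \left(\frac{4 + z}{2 z} + Z\right) = 1 \left(Z + \frac{4 + z}{2 z}\right) = Z + \frac{4 + z}{2 z}$)
$F{\left(l{\left(1,-2 \right)},d{\left(1 \right)} \right)} b = \left(\frac{1}{2} + \left(-4 + 1\right) + \frac{2}{4}\right) \left(-43\right) = \left(\frac{1}{2} - 3 + 2 \cdot \frac{1}{4}\right) \left(-43\right) = \left(\frac{1}{2} - 3 + \frac{1}{2}\right) \left(-43\right) = \left(-2\right) \left(-43\right) = 86$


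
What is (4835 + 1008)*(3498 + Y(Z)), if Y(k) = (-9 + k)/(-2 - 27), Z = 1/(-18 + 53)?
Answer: 20747230912/1015 ≈ 2.0441e+7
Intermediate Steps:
Z = 1/35 ≈ 0.028571
Y(k) = 9/29 - k/29 (Y(k) = (-9 + k)/(-29) = (-9 + k)*(-1/29) = 9/29 - k/29)
(4835 + 1008)*(3498 + Y(Z)) = (4835 + 1008)*(3498 + (9/29 - 1/29*1/35)) = 5843*(3498 + (9/29 - 1/1015)) = 5843*(3498 + 314/1015) = 5843*(3550784/1015) = 20747230912/1015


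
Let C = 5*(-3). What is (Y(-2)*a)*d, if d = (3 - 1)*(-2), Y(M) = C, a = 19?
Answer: 1140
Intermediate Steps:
C = -15
Y(M) = -15
d = -4 (d = 2*(-2) = -4)
(Y(-2)*a)*d = -15*19*(-4) = -285*(-4) = 1140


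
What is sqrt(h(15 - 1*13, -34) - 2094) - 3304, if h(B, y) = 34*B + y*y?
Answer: -3304 + I*sqrt(870) ≈ -3304.0 + 29.496*I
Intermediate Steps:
h(B, y) = y**2 + 34*B (h(B, y) = 34*B + y**2 = y**2 + 34*B)
sqrt(h(15 - 1*13, -34) - 2094) - 3304 = sqrt(((-34)**2 + 34*(15 - 1*13)) - 2094) - 3304 = sqrt((1156 + 34*(15 - 13)) - 2094) - 3304 = sqrt((1156 + 34*2) - 2094) - 3304 = sqrt((1156 + 68) - 2094) - 3304 = sqrt(1224 - 2094) - 3304 = sqrt(-870) - 3304 = I*sqrt(870) - 3304 = -3304 + I*sqrt(870)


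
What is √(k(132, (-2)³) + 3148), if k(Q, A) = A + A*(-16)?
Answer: 2*√817 ≈ 57.166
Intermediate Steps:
k(Q, A) = -15*A (k(Q, A) = A - 16*A = -15*A)
√(k(132, (-2)³) + 3148) = √(-15*(-2)³ + 3148) = √(-15*(-8) + 3148) = √(120 + 3148) = √3268 = 2*√817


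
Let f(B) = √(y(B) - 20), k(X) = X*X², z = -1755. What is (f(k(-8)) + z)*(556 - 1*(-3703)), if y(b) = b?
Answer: -7474545 + 8518*I*√133 ≈ -7.4745e+6 + 98234.0*I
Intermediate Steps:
k(X) = X³
f(B) = √(-20 + B) (f(B) = √(B - 20) = √(-20 + B))
(f(k(-8)) + z)*(556 - 1*(-3703)) = (√(-20 + (-8)³) - 1755)*(556 - 1*(-3703)) = (√(-20 - 512) - 1755)*(556 + 3703) = (√(-532) - 1755)*4259 = (2*I*√133 - 1755)*4259 = (-1755 + 2*I*√133)*4259 = -7474545 + 8518*I*√133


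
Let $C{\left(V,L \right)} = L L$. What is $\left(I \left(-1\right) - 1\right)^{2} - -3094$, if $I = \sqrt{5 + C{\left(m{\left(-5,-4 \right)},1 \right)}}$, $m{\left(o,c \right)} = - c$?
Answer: $3101 + 2 \sqrt{6} \approx 3105.9$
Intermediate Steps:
$C{\left(V,L \right)} = L^{2}$
$I = \sqrt{6}$ ($I = \sqrt{5 + 1^{2}} = \sqrt{5 + 1} = \sqrt{6} \approx 2.4495$)
$\left(I \left(-1\right) - 1\right)^{2} - -3094 = \left(\sqrt{6} \left(-1\right) - 1\right)^{2} - -3094 = \left(- \sqrt{6} - 1\right)^{2} + 3094 = \left(-1 - \sqrt{6}\right)^{2} + 3094 = 3094 + \left(-1 - \sqrt{6}\right)^{2}$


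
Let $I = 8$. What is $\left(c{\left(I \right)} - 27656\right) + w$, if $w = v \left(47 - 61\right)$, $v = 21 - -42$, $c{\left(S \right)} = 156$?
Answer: $-28382$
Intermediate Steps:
$v = 63$ ($v = 21 + 42 = 63$)
$w = -882$ ($w = 63 \left(47 - 61\right) = 63 \left(-14\right) = -882$)
$\left(c{\left(I \right)} - 27656\right) + w = \left(156 - 27656\right) - 882 = -27500 - 882 = -28382$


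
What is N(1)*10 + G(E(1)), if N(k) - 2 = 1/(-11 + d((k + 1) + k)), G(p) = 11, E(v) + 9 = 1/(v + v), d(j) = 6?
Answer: 29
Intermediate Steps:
E(v) = -9 + 1/(2*v) (E(v) = -9 + 1/(v + v) = -9 + 1/(2*v))
N(k) = 9/5 (N(k) = 2 + 1/(-11 + 6) = 2 + 1/(-5) = 2 - 1/5 = 9/5)
N(1)*10 + G(E(1)) = (9/5)*10 + 11 = 18 + 11 = 29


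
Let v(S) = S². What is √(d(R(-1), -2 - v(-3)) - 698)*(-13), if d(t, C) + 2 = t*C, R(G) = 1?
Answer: -39*I*√79 ≈ -346.64*I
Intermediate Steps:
d(t, C) = -2 + C*t (d(t, C) = -2 + t*C = -2 + C*t)
√(d(R(-1), -2 - v(-3)) - 698)*(-13) = √((-2 + (-2 - 1*(-3)²)*1) - 698)*(-13) = √((-2 + (-2 - 1*9)*1) - 698)*(-13) = √((-2 + (-2 - 9)*1) - 698)*(-13) = √((-2 - 11*1) - 698)*(-13) = √((-2 - 11) - 698)*(-13) = √(-13 - 698)*(-13) = √(-711)*(-13) = (3*I*√79)*(-13) = -39*I*√79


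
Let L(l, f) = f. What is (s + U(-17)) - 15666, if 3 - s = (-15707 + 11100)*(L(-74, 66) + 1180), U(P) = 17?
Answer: 5724676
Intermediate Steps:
s = 5740325 (s = 3 - (-15707 + 11100)*(66 + 1180) = 3 - (-4607)*1246 = 3 - 1*(-5740322) = 3 + 5740322 = 5740325)
(s + U(-17)) - 15666 = (5740325 + 17) - 15666 = 5740342 - 15666 = 5724676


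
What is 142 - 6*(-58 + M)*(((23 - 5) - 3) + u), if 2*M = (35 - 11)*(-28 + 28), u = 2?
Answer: 6058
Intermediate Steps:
M = 0 (M = ((35 - 11)*(-28 + 28))/2 = (24*0)/2 = (1/2)*0 = 0)
142 - 6*(-58 + M)*(((23 - 5) - 3) + u) = 142 - 6*(-58 + 0)*(((23 - 5) - 3) + 2) = 142 - (-348)*((18 - 3) + 2) = 142 - (-348)*(15 + 2) = 142 - (-348)*17 = 142 - 6*(-986) = 142 + 5916 = 6058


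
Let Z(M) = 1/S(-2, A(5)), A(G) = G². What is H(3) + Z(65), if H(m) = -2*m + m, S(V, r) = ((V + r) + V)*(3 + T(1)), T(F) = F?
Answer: -251/84 ≈ -2.9881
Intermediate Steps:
S(V, r) = 4*r + 8*V (S(V, r) = ((V + r) + V)*(3 + 1) = (r + 2*V)*4 = 4*r + 8*V)
Z(M) = 1/84 (Z(M) = 1/(4*5² + 8*(-2)) = 1/(4*25 - 16) = 1/(100 - 16) = 1/84)
H(m) = -m
H(3) + Z(65) = -1*3 + 1/84 = -3 + 1/84 = -251/84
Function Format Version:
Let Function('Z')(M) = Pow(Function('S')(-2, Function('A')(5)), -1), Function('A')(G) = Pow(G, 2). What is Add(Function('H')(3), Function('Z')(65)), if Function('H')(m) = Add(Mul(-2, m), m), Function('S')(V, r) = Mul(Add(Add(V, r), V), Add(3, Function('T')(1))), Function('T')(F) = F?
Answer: Rational(-251, 84) ≈ -2.9881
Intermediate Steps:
Function('S')(V, r) = Add(Mul(4, r), Mul(8, V)) (Function('S')(V, r) = Mul(Add(Add(V, r), V), Add(3, 1)) = Mul(Add(r, Mul(2, V)), 4) = Add(Mul(4, r), Mul(8, V)))
Function('Z')(M) = Rational(1, 84) (Function('Z')(M) = Pow(Add(Mul(4, Pow(5, 2)), Mul(8, -2)), -1) = Pow(Add(Mul(4, 25), -16), -1) = Pow(Add(100, -16), -1) = Pow(84, -1) = Rational(1, 84))
Function('H')(m) = Mul(-1, m)
Add(Function('H')(3), Function('Z')(65)) = Add(Mul(-1, 3), Rational(1, 84)) = Add(-3, Rational(1, 84)) = Rational(-251, 84)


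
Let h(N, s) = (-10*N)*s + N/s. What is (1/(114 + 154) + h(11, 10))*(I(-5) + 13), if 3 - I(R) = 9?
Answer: -10307647/1340 ≈ -7692.3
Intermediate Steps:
h(N, s) = N/s - 10*N*s (h(N, s) = -10*N*s + N/s = N/s - 10*N*s)
I(R) = -6 (I(R) = 3 - 1*9 = 3 - 9 = -6)
(1/(114 + 154) + h(11, 10))*(I(-5) + 13) = (1/(114 + 154) + (11/10 - 10*11*10))*(-6 + 13) = (1/268 + (11*(1/10) - 1100))*7 = (1/268 + (11/10 - 1100))*7 = (1/268 - 10989/10)*7 = -1472521/1340*7 = -10307647/1340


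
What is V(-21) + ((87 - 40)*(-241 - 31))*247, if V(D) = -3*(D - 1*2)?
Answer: -3157579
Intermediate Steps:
V(D) = 6 - 3*D (V(D) = -3*(D - 2) = -3*(-2 + D) = 6 - 3*D)
V(-21) + ((87 - 40)*(-241 - 31))*247 = (6 - 3*(-21)) + ((87 - 40)*(-241 - 31))*247 = (6 + 63) + (47*(-272))*247 = 69 - 12784*247 = 69 - 3157648 = -3157579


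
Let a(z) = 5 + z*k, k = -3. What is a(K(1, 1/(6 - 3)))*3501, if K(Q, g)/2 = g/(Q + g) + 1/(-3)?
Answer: 38511/2 ≈ 19256.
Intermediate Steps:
K(Q, g) = -⅔ + 2*g/(Q + g) (K(Q, g) = 2*(g/(Q + g) + 1/(-3)) = 2*(g/(Q + g) + 1*(-⅓)) = 2*(g/(Q + g) - ⅓) = 2*(-⅓ + g/(Q + g)) = -⅔ + 2*g/(Q + g))
a(z) = 5 - 3*z (a(z) = 5 + z*(-3) = 5 - 3*z)
a(K(1, 1/(6 - 3)))*3501 = (5 - 2*(-1*1 + 2/(6 - 3))/(1 + 1/(6 - 3)))*3501 = (5 - 2*(-1 + 2/3)/(1 + 1/3))*3501 = (5 - 2*(-1 + 2*(⅓))/(1 + ⅓))*3501 = (5 - 2*(-1 + ⅔)/4/3)*3501 = (5 - 2*3*(-1)/(4*3))*3501 = (5 - 3*(-⅙))*3501 = (5 + ½)*3501 = (11/2)*3501 = 38511/2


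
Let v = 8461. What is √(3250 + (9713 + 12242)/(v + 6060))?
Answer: √685611991805/14521 ≈ 57.022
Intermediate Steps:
√(3250 + (9713 + 12242)/(v + 6060)) = √(3250 + (9713 + 12242)/(8461 + 6060)) = √(3250 + 21955/14521) = √(47215205/14521) = √685611991805/14521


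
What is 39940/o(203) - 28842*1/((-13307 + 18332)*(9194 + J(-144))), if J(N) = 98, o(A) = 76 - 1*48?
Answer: 3378423287/2368450 ≈ 1426.4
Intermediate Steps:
o(A) = 28 (o(A) = 76 - 48 = 28)
39940/o(203) - 28842*1/((-13307 + 18332)*(9194 + J(-144))) = 39940/28 - 28842*1/((-13307 + 18332)*(9194 + 98)) = 39940*(1/28) - 28842/(9292*5025) = 9985/7 - 28842/46692300 = 9985/7 - 28842*1/46692300 = 9985/7 - 209/338350 = 3378423287/2368450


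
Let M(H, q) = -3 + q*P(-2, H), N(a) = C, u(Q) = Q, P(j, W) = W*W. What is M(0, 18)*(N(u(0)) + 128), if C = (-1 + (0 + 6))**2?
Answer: -459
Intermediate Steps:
P(j, W) = W**2
C = 25 (C = (-1 + 6)**2 = 5**2 = 25)
N(a) = 25
M(H, q) = -3 + q*H**2
M(0, 18)*(N(u(0)) + 128) = (-3 + 18*0**2)*(25 + 128) = (-3 + 18*0)*153 = (-3 + 0)*153 = -3*153 = -459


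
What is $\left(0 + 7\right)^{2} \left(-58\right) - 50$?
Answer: $-2892$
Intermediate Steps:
$\left(0 + 7\right)^{2} \left(-58\right) - 50 = 7^{2} \left(-58\right) - 50 = 49 \left(-58\right) - 50 = -2842 - 50 = -2892$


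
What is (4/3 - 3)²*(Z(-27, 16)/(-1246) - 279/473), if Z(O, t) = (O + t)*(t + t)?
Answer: -2264225/2652111 ≈ -0.85374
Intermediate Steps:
Z(O, t) = 2*t*(O + t) (Z(O, t) = (O + t)*(2*t) = 2*t*(O + t))
(4/3 - 3)²*(Z(-27, 16)/(-1246) - 279/473) = (4/3 - 3)²*((2*16*(-27 + 16))/(-1246) - 279/473) = (4*(⅓) - 3)²*((2*16*(-11))*(-1/1246) - 279*1/473) = (4/3 - 3)²*(-352*(-1/1246) - 279/473) = (-5/3)²*(176/623 - 279/473) = (25/9)*(-90569/294679) = -2264225/2652111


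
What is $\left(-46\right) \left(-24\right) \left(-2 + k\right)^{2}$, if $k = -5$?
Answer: $54096$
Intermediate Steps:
$\left(-46\right) \left(-24\right) \left(-2 + k\right)^{2} = \left(-46\right) \left(-24\right) \left(-2 - 5\right)^{2} = 1104 \left(-7\right)^{2} = 1104 \cdot 49 = 54096$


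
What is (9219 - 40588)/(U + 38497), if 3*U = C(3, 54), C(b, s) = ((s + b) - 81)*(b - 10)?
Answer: -31369/38553 ≈ -0.81366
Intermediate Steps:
C(b, s) = (-10 + b)*(-81 + b + s) (C(b, s) = ((b + s) - 81)*(-10 + b) = (-81 + b + s)*(-10 + b) = (-10 + b)*(-81 + b + s))
U = 56 (U = (810 + 3**2 - 91*3 - 10*54 + 3*54)/3 = (810 + 9 - 273 - 540 + 162)/3 = (1/3)*168 = 56)
(9219 - 40588)/(U + 38497) = (9219 - 40588)/(56 + 38497) = -31369/38553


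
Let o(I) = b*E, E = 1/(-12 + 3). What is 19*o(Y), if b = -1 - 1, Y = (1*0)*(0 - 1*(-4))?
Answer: 38/9 ≈ 4.2222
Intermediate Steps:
Y = 0 (Y = 0*(0 + 4) = 0*4 = 0)
b = -2
E = -⅑ (E = 1/(-9) = -⅑ ≈ -0.11111)
o(I) = 2/9 (o(I) = -2*(-⅑) = 2/9)
19*o(Y) = 19*(2/9) = 38/9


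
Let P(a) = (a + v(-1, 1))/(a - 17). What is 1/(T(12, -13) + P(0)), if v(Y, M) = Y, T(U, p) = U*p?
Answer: -17/2651 ≈ -0.0064127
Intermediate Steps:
P(a) = (-1 + a)/(-17 + a) (P(a) = (a - 1)/(a - 17) = (-1 + a)/(-17 + a))
1/(T(12, -13) + P(0)) = 1/(12*(-13) + (-1 + 0)/(-17 + 0)) = 1/(-156 - 1/(-17)) = 1/(-156 - 1/17*(-1)) = 1/(-156 + 1/17) = 1/(-2651/17) = -17/2651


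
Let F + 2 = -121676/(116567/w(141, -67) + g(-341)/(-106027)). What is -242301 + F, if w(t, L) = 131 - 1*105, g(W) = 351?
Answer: -2995016398534001/12359240183 ≈ -2.4233e+5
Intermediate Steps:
w(t, L) = 26 (w(t, L) = 131 - 105 = 26)
F = -360142952918/12359240183 (F = -2 - 121676/(116567/26 + 351/(-106027)) = -2 - 121676/(116567*(1/26) + 351*(-1/106027)) = -2 - 121676/(116567/26 - 351/106027) = -2 - 121676/12359240183/2756702 = -2 - 121676*2756702/12359240183 = -2 - 335424472552/12359240183 = -360142952918/12359240183 ≈ -29.140)
-242301 + F = -242301 - 360142952918/12359240183 = -2995016398534001/12359240183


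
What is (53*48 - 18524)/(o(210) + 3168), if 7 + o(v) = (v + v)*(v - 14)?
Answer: -15980/85481 ≈ -0.18694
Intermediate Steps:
o(v) = -7 + 2*v*(-14 + v) (o(v) = -7 + (v + v)*(v - 14) = -7 + (2*v)*(-14 + v) = -7 + 2*v*(-14 + v))
(53*48 - 18524)/(o(210) + 3168) = (53*48 - 18524)/((-7 - 28*210 + 2*210²) + 3168) = (2544 - 18524)/((-7 - 5880 + 2*44100) + 3168) = -15980/((-7 - 5880 + 88200) + 3168) = -15980/(82313 + 3168) = -15980/85481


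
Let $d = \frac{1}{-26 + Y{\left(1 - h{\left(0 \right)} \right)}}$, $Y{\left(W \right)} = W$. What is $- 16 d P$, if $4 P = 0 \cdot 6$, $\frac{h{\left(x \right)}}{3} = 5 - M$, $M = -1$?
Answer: $0$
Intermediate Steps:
$h{\left(x \right)} = 18$ ($h{\left(x \right)} = 3 \left(5 - -1\right) = 3 \left(5 + 1\right) = 3 \cdot 6 = 18$)
$P = 0$ ($P = \frac{0 \cdot 6}{4} = \frac{1}{4} \cdot 0 = 0$)
$d = - \frac{1}{43}$ ($d = \frac{1}{-26 + \left(1 - 18\right)} = \frac{1}{-26 - 17} = \frac{1}{-43} = - \frac{1}{43} \approx -0.023256$)
$- 16 d P = \left(-16\right) \left(- \frac{1}{43}\right) 0 = \frac{16}{43} \cdot 0 = 0$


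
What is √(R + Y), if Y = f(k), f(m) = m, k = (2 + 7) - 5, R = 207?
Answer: √211 ≈ 14.526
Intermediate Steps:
k = 4 (k = 9 - 5 = 4)
Y = 4
√(R + Y) = √(207 + 4) = √211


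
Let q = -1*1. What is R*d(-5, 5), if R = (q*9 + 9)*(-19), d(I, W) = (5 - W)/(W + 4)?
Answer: 0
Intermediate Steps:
d(I, W) = (5 - W)/(4 + W)
q = -1
R = 0 (R = (-1*9 + 9)*(-19) = (-9 + 9)*(-19) = 0*(-19) = 0)
R*d(-5, 5) = 0*((5 - 1*5)/(4 + 5)) = 0*((5 - 5)/9) = 0*((⅑)*0) = 0*0 = 0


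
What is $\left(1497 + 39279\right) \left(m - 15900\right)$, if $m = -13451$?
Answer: $-1196816376$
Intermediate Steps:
$\left(1497 + 39279\right) \left(m - 15900\right) = \left(1497 + 39279\right) \left(-13451 - 15900\right) = 40776 \left(-29351\right) = -1196816376$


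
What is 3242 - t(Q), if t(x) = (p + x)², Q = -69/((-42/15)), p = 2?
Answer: 496303/196 ≈ 2532.2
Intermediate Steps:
Q = 345/14 (Q = -69/((-42*1/15)) = -69/(-14/5) = -69*(-5/14) = 345/14 ≈ 24.643)
t(x) = (2 + x)²
3242 - t(Q) = 3242 - (2 + 345/14)² = 3242 - (373/14)² = 3242 - 1*139129/196 = 3242 - 139129/196 = 496303/196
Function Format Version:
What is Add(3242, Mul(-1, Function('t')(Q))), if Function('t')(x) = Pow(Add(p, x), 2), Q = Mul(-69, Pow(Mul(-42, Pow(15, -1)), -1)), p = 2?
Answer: Rational(496303, 196) ≈ 2532.2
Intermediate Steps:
Q = Rational(345, 14) (Q = Mul(-69, Pow(Mul(-42, Rational(1, 15)), -1)) = Mul(-69, Pow(Rational(-14, 5), -1)) = Mul(-69, Rational(-5, 14)) = Rational(345, 14) ≈ 24.643)
Function('t')(x) = Pow(Add(2, x), 2)
Add(3242, Mul(-1, Function('t')(Q))) = Add(3242, Mul(-1, Pow(Add(2, Rational(345, 14)), 2))) = Add(3242, Mul(-1, Pow(Rational(373, 14), 2))) = Add(3242, Mul(-1, Rational(139129, 196))) = Add(3242, Rational(-139129, 196)) = Rational(496303, 196)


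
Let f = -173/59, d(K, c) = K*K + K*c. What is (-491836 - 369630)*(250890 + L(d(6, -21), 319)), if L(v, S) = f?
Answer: -12751710046042/59 ≈ -2.1613e+11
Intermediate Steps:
d(K, c) = K² + K*c
f = -173/59 (f = -173*1/59 = -173/59 ≈ -2.9322)
L(v, S) = -173/59
(-491836 - 369630)*(250890 + L(d(6, -21), 319)) = (-491836 - 369630)*(250890 - 173/59) = -861466*14802337/59 = -12751710046042/59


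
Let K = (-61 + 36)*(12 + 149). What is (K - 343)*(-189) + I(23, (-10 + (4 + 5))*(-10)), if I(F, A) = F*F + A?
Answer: 826091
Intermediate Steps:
I(F, A) = A + F**2 (I(F, A) = F**2 + A = A + F**2)
K = -4025 (K = -25*161 = -4025)
(K - 343)*(-189) + I(23, (-10 + (4 + 5))*(-10)) = (-4025 - 343)*(-189) + ((-10 + (4 + 5))*(-10) + 23**2) = -4368*(-189) + ((-10 + 9)*(-10) + 529) = 825552 + (-1*(-10) + 529) = 825552 + (10 + 529) = 825552 + 539 = 826091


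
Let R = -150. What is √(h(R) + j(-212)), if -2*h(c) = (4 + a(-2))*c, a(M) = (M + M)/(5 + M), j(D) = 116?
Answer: 2*√79 ≈ 17.776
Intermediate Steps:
a(M) = 2*M/(5 + M) (a(M) = (2*M)/(5 + M) = 2*M/(5 + M))
h(c) = -4*c/3 (h(c) = -(4 + 2*(-2)/(5 - 2))*c/2 = -(4 + 2*(-2)/3)*c/2 = -(4 + 2*(-2)*(⅓))*c/2 = -(4 - 4/3)*c/2 = -4*c/3)
√(h(R) + j(-212)) = √(-4/3*(-150) + 116) = √(200 + 116) = √316 = 2*√79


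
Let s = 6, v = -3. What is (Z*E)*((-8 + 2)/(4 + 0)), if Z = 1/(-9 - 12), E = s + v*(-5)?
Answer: 3/2 ≈ 1.5000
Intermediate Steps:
E = 21 (E = 6 - 3*(-5) = 6 + 15 = 21)
Z = -1/21 (Z = 1/(-21) = -1/21 ≈ -0.047619)
(Z*E)*((-8 + 2)/(4 + 0)) = (-1/21*21)*((-8 + 2)/(4 + 0)) = -(-6)/4 = -1*(-3/2) = 3/2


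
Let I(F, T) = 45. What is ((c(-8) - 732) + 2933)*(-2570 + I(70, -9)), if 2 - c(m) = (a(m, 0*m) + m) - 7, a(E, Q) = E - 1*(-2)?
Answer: -5615600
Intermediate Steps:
a(E, Q) = 2 + E (a(E, Q) = E + 2 = 2 + E)
c(m) = 7 - 2*m (c(m) = 2 - (((2 + m) + m) - 7) = 2 - ((2 + 2*m) - 7) = 2 - (-5 + 2*m) = 2 + (5 - 2*m) = 7 - 2*m)
((c(-8) - 732) + 2933)*(-2570 + I(70, -9)) = (((7 - 2*(-8)) - 732) + 2933)*(-2570 + 45) = (((7 + 16) - 732) + 2933)*(-2525) = ((23 - 732) + 2933)*(-2525) = (-709 + 2933)*(-2525) = 2224*(-2525) = -5615600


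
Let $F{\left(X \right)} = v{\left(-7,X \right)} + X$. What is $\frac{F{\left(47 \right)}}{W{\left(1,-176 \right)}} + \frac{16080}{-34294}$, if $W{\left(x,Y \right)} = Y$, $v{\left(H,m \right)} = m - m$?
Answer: $- \frac{2220949}{3017872} \approx -0.73593$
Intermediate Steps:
$v{\left(H,m \right)} = 0$
$F{\left(X \right)} = X$ ($F{\left(X \right)} = 0 + X = X$)
$\frac{F{\left(47 \right)}}{W{\left(1,-176 \right)}} + \frac{16080}{-34294} = \frac{47}{-176} + \frac{16080}{-34294} = 47 \left(- \frac{1}{176}\right) + 16080 \left(- \frac{1}{34294}\right) = - \frac{47}{176} - \frac{8040}{17147} = - \frac{2220949}{3017872}$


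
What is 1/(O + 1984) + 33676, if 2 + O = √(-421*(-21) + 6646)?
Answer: 131768700794/3912837 - √15487/3912837 ≈ 33676.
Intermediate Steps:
O = -2 + √15487 (O = -2 + √(-421*(-21) + 6646) = -2 + √(8841 + 6646) = -2 + √15487 ≈ 122.45)
1/(O + 1984) + 33676 = 1/((-2 + √15487) + 1984) + 33676 = 1/(1982 + √15487) + 33676 = 33676 + 1/(1982 + √15487)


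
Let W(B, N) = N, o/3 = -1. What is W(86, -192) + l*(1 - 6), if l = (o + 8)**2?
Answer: -317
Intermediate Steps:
o = -3 (o = 3*(-1) = -3)
l = 25 (l = (-3 + 8)**2 = 5**2 = 25)
W(86, -192) + l*(1 - 6) = -192 + 25*(1 - 6) = -192 + 25*(-5) = -192 - 125 = -317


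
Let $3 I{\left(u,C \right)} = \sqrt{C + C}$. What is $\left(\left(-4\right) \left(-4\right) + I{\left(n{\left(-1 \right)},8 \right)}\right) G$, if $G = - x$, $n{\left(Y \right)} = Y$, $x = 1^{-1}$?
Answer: $- \frac{52}{3} \approx -17.333$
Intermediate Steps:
$x = 1$
$I{\left(u,C \right)} = \frac{\sqrt{2} \sqrt{C}}{3}$ ($I{\left(u,C \right)} = \frac{\sqrt{C + C}}{3} = \frac{\sqrt{2 C}}{3} = \frac{\sqrt{2} \sqrt{C}}{3}$)
$G = -1$ ($G = \left(-1\right) 1 = -1$)
$\left(\left(-4\right) \left(-4\right) + I{\left(n{\left(-1 \right)},8 \right)}\right) G = \left(\left(-4\right) \left(-4\right) + \frac{\sqrt{2} \sqrt{8}}{3}\right) \left(-1\right) = \left(16 + \frac{\sqrt{2} \cdot 2 \sqrt{2}}{3}\right) \left(-1\right) = \left(16 + \frac{4}{3}\right) \left(-1\right) = \frac{52}{3} \left(-1\right) = - \frac{52}{3}$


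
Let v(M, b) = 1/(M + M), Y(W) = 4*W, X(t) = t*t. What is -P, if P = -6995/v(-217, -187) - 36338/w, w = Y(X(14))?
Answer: -1190027191/392 ≈ -3.0358e+6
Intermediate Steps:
X(t) = t²
w = 784 (w = 4*14² = 4*196 = 784)
v(M, b) = 1/(2*M)
P = 1190027191/392 (P = -6995/((½)/(-217)) - 36338/784 = -6995/((½)*(-1/217)) - 36338*1/784 = -6995/(-1/434) - 18169/392 = -6995*(-434) - 18169/392 = 3035830 - 18169/392 = 1190027191/392 ≈ 3.0358e+6)
-P = -1*1190027191/392 = -1190027191/392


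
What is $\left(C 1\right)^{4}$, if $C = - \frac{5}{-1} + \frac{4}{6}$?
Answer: $\frac{83521}{81} \approx 1031.1$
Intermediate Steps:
$C = \frac{17}{3}$ ($C = \left(-5\right) \left(-1\right) + 4 \cdot \frac{1}{6} = 5 + \frac{2}{3} = \frac{17}{3} \approx 5.6667$)
$\left(C 1\right)^{4} = \left(\frac{17}{3} \cdot 1\right)^{4} = \left(\frac{17}{3}\right)^{4} = \frac{83521}{81}$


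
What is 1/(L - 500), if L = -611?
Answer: -1/1111 ≈ -0.00090009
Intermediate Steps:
1/(L - 500) = 1/(-611 - 500) = 1/(-1111) = -1/1111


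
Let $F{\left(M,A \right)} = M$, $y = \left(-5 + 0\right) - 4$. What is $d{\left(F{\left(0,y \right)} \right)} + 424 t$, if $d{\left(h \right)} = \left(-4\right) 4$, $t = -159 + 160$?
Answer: $408$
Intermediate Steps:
$y = -9$ ($y = -5 - 4 = -9$)
$t = 1$
$d{\left(h \right)} = -16$
$d{\left(F{\left(0,y \right)} \right)} + 424 t = -16 + 424 \cdot 1 = -16 + 424 = 408$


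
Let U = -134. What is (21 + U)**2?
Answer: 12769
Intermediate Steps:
(21 + U)**2 = (21 - 134)**2 = (-113)**2 = 12769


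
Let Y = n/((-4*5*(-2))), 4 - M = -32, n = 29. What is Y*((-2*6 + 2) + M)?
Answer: 377/20 ≈ 18.850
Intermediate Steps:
M = 36 (M = 4 - 1*(-32) = 4 + 32 = 36)
Y = 29/40 (Y = 29/((-4*5*(-2))) = 29/((-20*(-2))) = 29/40 ≈ 0.72500)
Y*((-2*6 + 2) + M) = 29*((-2*6 + 2) + 36)/40 = 29*((-12 + 2) + 36)/40 = 29*(-10 + 36)/40 = (29/40)*26 = 377/20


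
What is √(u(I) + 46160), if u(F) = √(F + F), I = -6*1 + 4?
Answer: √(46160 + 2*I) ≈ 214.85 + 0.0047*I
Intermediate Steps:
I = -2 (I = -6 + 4 = -2)
u(F) = √2*√F (u(F) = √(2*F) = √2*√F)
√(u(I) + 46160) = √(√2*√(-2) + 46160) = √(√2*(I*√2) + 46160) = √(2*I + 46160) = √(46160 + 2*I)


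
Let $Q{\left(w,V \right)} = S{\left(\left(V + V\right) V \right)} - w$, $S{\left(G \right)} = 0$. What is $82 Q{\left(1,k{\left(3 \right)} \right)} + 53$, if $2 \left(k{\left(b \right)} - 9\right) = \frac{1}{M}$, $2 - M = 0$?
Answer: $-29$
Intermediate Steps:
$M = 2$ ($M = 2 - 0 = 2 + 0 = 2$)
$k{\left(b \right)} = \frac{37}{4}$ ($k{\left(b \right)} = 9 + \frac{1}{2 \cdot 2} = 9 + \frac{1}{2} \cdot \frac{1}{2} = 9 + \frac{1}{4} = \frac{37}{4}$)
$Q{\left(w,V \right)} = - w$ ($Q{\left(w,V \right)} = 0 - w = - w$)
$82 Q{\left(1,k{\left(3 \right)} \right)} + 53 = 82 \left(\left(-1\right) 1\right) + 53 = 82 \left(-1\right) + 53 = -82 + 53 = -29$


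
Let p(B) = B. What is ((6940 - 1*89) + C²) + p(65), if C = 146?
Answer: 28232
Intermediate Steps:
((6940 - 1*89) + C²) + p(65) = ((6940 - 1*89) + 146²) + 65 = ((6940 - 89) + 21316) + 65 = (6851 + 21316) + 65 = 28167 + 65 = 28232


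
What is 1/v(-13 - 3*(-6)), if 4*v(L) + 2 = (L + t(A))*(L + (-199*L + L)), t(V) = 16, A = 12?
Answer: -4/20687 ≈ -0.00019336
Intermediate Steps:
v(L) = -½ - 197*L*(16 + L)/4 (v(L) = -½ + ((L + 16)*(L + (-199*L + L)))/4 = -½ + ((16 + L)*(L - 198*L))/4 = -½ + ((16 + L)*(-197*L))/4 = -½ + (-197*L*(16 + L))/4 = -½ - 197*L*(16 + L)/4)
1/v(-13 - 3*(-6)) = 1/(-½ - 788*(-13 - 3*(-6)) - 197*(-13 - 3*(-6))²/4) = 1/(-½ - 788*(-13 + 18) - 197*(-13 + 18)²/4) = 1/(-½ - 788*5 - 197/4*5²) = 1/(-½ - 3940 - 197/4*25) = 1/(-½ - 3940 - 4925/4) = 1/(-20687/4) = -4/20687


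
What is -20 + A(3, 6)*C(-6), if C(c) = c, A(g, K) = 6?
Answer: -56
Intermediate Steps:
-20 + A(3, 6)*C(-6) = -20 + 6*(-6) = -20 - 36 = -56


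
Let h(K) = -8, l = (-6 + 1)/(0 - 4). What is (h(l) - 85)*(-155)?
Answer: 14415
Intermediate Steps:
l = 5/4 (l = -5/(-4) = -5*(-¼) = 5/4 ≈ 1.2500)
(h(l) - 85)*(-155) = (-8 - 85)*(-155) = -93*(-155) = 14415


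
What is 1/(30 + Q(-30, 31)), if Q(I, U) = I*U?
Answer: -1/900 ≈ -0.0011111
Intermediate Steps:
1/(30 + Q(-30, 31)) = 1/(30 - 30*31) = 1/(30 - 930) = 1/(-900) = -1/900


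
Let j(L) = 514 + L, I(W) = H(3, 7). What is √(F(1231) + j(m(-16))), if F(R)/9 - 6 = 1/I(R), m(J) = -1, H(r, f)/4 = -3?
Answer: √2265/2 ≈ 23.796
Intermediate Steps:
H(r, f) = -12 (H(r, f) = 4*(-3) = -12)
I(W) = -12
F(R) = 213/4 (F(R) = 54 + 9/(-12) = 54 + 9*(-1/12) = 54 - ¾ = 213/4)
√(F(1231) + j(m(-16))) = √(213/4 + (514 - 1)) = √(213/4 + 513) = √(2265/4) = √2265/2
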